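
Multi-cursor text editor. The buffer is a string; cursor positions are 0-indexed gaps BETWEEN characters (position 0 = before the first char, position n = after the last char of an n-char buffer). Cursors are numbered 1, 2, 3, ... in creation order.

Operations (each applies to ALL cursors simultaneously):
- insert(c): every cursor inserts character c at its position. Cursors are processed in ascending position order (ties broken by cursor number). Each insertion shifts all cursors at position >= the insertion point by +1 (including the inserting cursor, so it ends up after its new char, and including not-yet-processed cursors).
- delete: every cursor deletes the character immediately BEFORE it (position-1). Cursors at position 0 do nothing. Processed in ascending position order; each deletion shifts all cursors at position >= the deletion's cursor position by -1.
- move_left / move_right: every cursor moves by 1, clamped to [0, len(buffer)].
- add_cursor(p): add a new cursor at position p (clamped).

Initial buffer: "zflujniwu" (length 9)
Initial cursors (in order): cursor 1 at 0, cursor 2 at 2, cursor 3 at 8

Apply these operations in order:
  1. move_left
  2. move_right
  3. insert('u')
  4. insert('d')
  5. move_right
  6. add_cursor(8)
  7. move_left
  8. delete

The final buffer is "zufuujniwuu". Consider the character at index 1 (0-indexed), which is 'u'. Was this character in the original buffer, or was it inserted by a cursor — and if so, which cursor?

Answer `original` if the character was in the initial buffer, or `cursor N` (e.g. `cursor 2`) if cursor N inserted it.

Answer: cursor 1

Derivation:
After op 1 (move_left): buffer="zflujniwu" (len 9), cursors c1@0 c2@1 c3@7, authorship .........
After op 2 (move_right): buffer="zflujniwu" (len 9), cursors c1@1 c2@2 c3@8, authorship .........
After op 3 (insert('u')): buffer="zufulujniwuu" (len 12), cursors c1@2 c2@4 c3@11, authorship .1.2......3.
After op 4 (insert('d')): buffer="zudfudlujniwudu" (len 15), cursors c1@3 c2@6 c3@14, authorship .11.22......33.
After op 5 (move_right): buffer="zudfudlujniwudu" (len 15), cursors c1@4 c2@7 c3@15, authorship .11.22......33.
After op 6 (add_cursor(8)): buffer="zudfudlujniwudu" (len 15), cursors c1@4 c2@7 c4@8 c3@15, authorship .11.22......33.
After op 7 (move_left): buffer="zudfudlujniwudu" (len 15), cursors c1@3 c2@6 c4@7 c3@14, authorship .11.22......33.
After op 8 (delete): buffer="zufuujniwuu" (len 11), cursors c1@2 c2@4 c4@4 c3@10, authorship .1.2.....3.
Authorship (.=original, N=cursor N): . 1 . 2 . . . . . 3 .
Index 1: author = 1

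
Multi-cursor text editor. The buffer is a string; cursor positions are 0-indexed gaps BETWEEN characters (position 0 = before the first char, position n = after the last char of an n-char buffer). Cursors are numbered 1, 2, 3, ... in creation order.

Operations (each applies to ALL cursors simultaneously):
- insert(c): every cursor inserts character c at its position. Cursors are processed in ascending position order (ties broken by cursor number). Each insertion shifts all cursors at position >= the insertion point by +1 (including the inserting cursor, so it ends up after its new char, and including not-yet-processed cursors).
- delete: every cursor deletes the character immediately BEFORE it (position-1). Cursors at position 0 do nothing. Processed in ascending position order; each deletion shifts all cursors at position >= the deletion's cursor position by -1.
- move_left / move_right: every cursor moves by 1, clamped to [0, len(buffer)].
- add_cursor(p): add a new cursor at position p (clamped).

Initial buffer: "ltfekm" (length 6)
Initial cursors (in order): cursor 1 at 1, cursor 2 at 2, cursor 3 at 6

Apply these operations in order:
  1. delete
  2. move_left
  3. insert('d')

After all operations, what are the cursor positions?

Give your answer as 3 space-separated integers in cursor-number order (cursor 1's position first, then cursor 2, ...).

Answer: 2 2 5

Derivation:
After op 1 (delete): buffer="fek" (len 3), cursors c1@0 c2@0 c3@3, authorship ...
After op 2 (move_left): buffer="fek" (len 3), cursors c1@0 c2@0 c3@2, authorship ...
After op 3 (insert('d')): buffer="ddfedk" (len 6), cursors c1@2 c2@2 c3@5, authorship 12..3.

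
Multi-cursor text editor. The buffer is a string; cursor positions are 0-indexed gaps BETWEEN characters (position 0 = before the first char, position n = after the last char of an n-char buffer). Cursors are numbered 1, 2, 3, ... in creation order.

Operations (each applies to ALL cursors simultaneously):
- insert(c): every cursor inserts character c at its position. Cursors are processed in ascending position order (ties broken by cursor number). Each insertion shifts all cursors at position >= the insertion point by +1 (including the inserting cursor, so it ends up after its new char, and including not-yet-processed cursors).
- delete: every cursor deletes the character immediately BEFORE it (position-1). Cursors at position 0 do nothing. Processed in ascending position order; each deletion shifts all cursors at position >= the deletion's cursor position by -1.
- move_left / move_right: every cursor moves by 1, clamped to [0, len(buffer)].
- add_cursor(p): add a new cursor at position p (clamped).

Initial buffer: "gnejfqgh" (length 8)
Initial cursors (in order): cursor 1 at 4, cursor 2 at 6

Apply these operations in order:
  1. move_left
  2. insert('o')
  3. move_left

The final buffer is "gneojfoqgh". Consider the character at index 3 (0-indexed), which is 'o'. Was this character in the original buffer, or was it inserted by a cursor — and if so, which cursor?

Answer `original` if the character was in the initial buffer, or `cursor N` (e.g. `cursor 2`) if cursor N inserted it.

Answer: cursor 1

Derivation:
After op 1 (move_left): buffer="gnejfqgh" (len 8), cursors c1@3 c2@5, authorship ........
After op 2 (insert('o')): buffer="gneojfoqgh" (len 10), cursors c1@4 c2@7, authorship ...1..2...
After op 3 (move_left): buffer="gneojfoqgh" (len 10), cursors c1@3 c2@6, authorship ...1..2...
Authorship (.=original, N=cursor N): . . . 1 . . 2 . . .
Index 3: author = 1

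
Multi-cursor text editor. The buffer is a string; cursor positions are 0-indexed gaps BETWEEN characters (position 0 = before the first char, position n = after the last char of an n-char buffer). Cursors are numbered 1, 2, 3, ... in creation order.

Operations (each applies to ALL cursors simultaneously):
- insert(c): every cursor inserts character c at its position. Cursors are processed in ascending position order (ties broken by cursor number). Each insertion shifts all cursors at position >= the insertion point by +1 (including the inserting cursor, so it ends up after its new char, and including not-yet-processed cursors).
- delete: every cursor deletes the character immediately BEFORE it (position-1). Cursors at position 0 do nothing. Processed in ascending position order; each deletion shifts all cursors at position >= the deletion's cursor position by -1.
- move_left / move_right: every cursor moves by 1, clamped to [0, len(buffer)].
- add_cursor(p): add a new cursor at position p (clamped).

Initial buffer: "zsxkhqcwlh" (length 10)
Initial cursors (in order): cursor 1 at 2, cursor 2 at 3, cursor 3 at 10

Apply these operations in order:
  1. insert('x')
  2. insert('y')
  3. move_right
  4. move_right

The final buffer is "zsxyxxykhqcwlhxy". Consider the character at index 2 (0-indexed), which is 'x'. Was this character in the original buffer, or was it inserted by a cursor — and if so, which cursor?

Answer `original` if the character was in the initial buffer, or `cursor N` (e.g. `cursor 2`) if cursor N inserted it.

After op 1 (insert('x')): buffer="zsxxxkhqcwlhx" (len 13), cursors c1@3 c2@5 c3@13, authorship ..1.2.......3
After op 2 (insert('y')): buffer="zsxyxxykhqcwlhxy" (len 16), cursors c1@4 c2@7 c3@16, authorship ..11.22.......33
After op 3 (move_right): buffer="zsxyxxykhqcwlhxy" (len 16), cursors c1@5 c2@8 c3@16, authorship ..11.22.......33
After op 4 (move_right): buffer="zsxyxxykhqcwlhxy" (len 16), cursors c1@6 c2@9 c3@16, authorship ..11.22.......33
Authorship (.=original, N=cursor N): . . 1 1 . 2 2 . . . . . . . 3 3
Index 2: author = 1

Answer: cursor 1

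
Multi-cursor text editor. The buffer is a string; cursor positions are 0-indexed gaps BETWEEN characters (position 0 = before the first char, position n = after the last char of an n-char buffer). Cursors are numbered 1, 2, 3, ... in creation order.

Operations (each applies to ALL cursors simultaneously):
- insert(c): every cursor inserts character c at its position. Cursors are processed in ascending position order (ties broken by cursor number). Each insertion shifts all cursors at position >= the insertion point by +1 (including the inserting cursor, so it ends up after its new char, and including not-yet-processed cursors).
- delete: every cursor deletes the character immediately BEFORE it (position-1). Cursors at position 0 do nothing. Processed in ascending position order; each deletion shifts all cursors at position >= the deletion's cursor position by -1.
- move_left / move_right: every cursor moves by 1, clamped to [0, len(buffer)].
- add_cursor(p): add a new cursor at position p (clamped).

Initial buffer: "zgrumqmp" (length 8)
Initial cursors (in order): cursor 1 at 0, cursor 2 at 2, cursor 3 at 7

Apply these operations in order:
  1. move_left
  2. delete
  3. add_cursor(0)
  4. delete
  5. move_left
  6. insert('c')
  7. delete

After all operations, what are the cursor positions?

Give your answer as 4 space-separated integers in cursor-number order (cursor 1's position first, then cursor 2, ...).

Answer: 0 0 2 0

Derivation:
After op 1 (move_left): buffer="zgrumqmp" (len 8), cursors c1@0 c2@1 c3@6, authorship ........
After op 2 (delete): buffer="grummp" (len 6), cursors c1@0 c2@0 c3@4, authorship ......
After op 3 (add_cursor(0)): buffer="grummp" (len 6), cursors c1@0 c2@0 c4@0 c3@4, authorship ......
After op 4 (delete): buffer="grump" (len 5), cursors c1@0 c2@0 c4@0 c3@3, authorship .....
After op 5 (move_left): buffer="grump" (len 5), cursors c1@0 c2@0 c4@0 c3@2, authorship .....
After op 6 (insert('c')): buffer="cccgrcump" (len 9), cursors c1@3 c2@3 c4@3 c3@6, authorship 124..3...
After op 7 (delete): buffer="grump" (len 5), cursors c1@0 c2@0 c4@0 c3@2, authorship .....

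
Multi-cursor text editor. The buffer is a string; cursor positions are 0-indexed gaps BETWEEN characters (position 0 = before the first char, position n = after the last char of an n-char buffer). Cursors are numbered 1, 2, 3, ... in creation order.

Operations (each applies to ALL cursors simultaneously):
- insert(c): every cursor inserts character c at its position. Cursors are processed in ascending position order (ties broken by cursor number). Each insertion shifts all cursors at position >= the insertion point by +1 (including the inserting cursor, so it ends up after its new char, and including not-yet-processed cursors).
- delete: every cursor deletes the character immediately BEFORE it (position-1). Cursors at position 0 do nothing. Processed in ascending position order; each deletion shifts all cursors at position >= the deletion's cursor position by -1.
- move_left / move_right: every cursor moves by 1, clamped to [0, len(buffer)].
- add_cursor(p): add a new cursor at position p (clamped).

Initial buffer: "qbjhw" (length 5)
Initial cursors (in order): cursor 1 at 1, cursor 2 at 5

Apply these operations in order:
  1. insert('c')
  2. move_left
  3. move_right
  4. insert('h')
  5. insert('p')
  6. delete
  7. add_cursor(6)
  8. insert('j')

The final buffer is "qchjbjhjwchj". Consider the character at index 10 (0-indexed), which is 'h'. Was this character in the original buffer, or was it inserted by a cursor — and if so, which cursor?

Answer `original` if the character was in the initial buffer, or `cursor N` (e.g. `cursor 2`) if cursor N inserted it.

After op 1 (insert('c')): buffer="qcbjhwc" (len 7), cursors c1@2 c2@7, authorship .1....2
After op 2 (move_left): buffer="qcbjhwc" (len 7), cursors c1@1 c2@6, authorship .1....2
After op 3 (move_right): buffer="qcbjhwc" (len 7), cursors c1@2 c2@7, authorship .1....2
After op 4 (insert('h')): buffer="qchbjhwch" (len 9), cursors c1@3 c2@9, authorship .11....22
After op 5 (insert('p')): buffer="qchpbjhwchp" (len 11), cursors c1@4 c2@11, authorship .111....222
After op 6 (delete): buffer="qchbjhwch" (len 9), cursors c1@3 c2@9, authorship .11....22
After op 7 (add_cursor(6)): buffer="qchbjhwch" (len 9), cursors c1@3 c3@6 c2@9, authorship .11....22
After op 8 (insert('j')): buffer="qchjbjhjwchj" (len 12), cursors c1@4 c3@8 c2@12, authorship .111...3.222
Authorship (.=original, N=cursor N): . 1 1 1 . . . 3 . 2 2 2
Index 10: author = 2

Answer: cursor 2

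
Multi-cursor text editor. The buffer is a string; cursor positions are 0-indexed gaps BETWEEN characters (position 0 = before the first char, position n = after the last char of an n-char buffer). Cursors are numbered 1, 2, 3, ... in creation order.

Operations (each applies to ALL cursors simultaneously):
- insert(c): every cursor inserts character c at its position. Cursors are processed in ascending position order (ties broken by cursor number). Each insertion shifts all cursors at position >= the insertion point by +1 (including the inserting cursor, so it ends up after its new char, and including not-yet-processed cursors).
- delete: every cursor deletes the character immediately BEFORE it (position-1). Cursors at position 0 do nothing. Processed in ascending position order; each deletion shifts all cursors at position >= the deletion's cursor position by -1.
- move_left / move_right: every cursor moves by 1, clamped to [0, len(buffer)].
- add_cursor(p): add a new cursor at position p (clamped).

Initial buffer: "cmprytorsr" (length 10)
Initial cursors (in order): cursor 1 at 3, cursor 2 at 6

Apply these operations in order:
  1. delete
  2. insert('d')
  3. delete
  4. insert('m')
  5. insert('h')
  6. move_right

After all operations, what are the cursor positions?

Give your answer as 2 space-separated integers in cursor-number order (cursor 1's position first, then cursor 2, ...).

Answer: 5 9

Derivation:
After op 1 (delete): buffer="cmryorsr" (len 8), cursors c1@2 c2@4, authorship ........
After op 2 (insert('d')): buffer="cmdrydorsr" (len 10), cursors c1@3 c2@6, authorship ..1..2....
After op 3 (delete): buffer="cmryorsr" (len 8), cursors c1@2 c2@4, authorship ........
After op 4 (insert('m')): buffer="cmmrymorsr" (len 10), cursors c1@3 c2@6, authorship ..1..2....
After op 5 (insert('h')): buffer="cmmhrymhorsr" (len 12), cursors c1@4 c2@8, authorship ..11..22....
After op 6 (move_right): buffer="cmmhrymhorsr" (len 12), cursors c1@5 c2@9, authorship ..11..22....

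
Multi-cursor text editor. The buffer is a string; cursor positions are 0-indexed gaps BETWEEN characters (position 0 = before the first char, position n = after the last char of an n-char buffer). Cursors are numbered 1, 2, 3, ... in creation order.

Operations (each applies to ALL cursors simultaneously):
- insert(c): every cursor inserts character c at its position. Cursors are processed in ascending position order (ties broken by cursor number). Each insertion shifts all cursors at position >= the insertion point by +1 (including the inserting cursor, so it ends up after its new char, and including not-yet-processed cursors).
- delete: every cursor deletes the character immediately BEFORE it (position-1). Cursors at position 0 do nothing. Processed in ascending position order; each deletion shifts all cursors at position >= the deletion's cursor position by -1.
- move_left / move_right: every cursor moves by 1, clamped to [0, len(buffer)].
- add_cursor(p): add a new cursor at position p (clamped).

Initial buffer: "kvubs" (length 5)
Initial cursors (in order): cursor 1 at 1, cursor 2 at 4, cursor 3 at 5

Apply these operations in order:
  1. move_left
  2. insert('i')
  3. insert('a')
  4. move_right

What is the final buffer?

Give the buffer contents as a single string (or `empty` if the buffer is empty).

After op 1 (move_left): buffer="kvubs" (len 5), cursors c1@0 c2@3 c3@4, authorship .....
After op 2 (insert('i')): buffer="ikvuibis" (len 8), cursors c1@1 c2@5 c3@7, authorship 1...2.3.
After op 3 (insert('a')): buffer="iakvuiabias" (len 11), cursors c1@2 c2@7 c3@10, authorship 11...22.33.
After op 4 (move_right): buffer="iakvuiabias" (len 11), cursors c1@3 c2@8 c3@11, authorship 11...22.33.

Answer: iakvuiabias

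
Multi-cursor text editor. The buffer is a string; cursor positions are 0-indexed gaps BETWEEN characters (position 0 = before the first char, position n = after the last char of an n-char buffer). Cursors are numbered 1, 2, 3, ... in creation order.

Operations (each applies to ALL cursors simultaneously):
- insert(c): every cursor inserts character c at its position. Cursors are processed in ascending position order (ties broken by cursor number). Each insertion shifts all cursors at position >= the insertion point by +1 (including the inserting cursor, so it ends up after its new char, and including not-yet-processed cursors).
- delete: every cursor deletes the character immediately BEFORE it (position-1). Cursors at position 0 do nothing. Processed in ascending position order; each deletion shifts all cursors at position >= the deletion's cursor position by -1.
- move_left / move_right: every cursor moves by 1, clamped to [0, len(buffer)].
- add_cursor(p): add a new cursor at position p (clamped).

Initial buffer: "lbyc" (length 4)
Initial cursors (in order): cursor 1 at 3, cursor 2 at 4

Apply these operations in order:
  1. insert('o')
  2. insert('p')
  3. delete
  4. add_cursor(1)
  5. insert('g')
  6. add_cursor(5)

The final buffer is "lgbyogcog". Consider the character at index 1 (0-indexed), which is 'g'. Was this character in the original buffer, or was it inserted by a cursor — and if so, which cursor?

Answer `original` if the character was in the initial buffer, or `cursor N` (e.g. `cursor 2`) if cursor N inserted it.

After op 1 (insert('o')): buffer="lbyoco" (len 6), cursors c1@4 c2@6, authorship ...1.2
After op 2 (insert('p')): buffer="lbyopcop" (len 8), cursors c1@5 c2@8, authorship ...11.22
After op 3 (delete): buffer="lbyoco" (len 6), cursors c1@4 c2@6, authorship ...1.2
After op 4 (add_cursor(1)): buffer="lbyoco" (len 6), cursors c3@1 c1@4 c2@6, authorship ...1.2
After op 5 (insert('g')): buffer="lgbyogcog" (len 9), cursors c3@2 c1@6 c2@9, authorship .3..11.22
After op 6 (add_cursor(5)): buffer="lgbyogcog" (len 9), cursors c3@2 c4@5 c1@6 c2@9, authorship .3..11.22
Authorship (.=original, N=cursor N): . 3 . . 1 1 . 2 2
Index 1: author = 3

Answer: cursor 3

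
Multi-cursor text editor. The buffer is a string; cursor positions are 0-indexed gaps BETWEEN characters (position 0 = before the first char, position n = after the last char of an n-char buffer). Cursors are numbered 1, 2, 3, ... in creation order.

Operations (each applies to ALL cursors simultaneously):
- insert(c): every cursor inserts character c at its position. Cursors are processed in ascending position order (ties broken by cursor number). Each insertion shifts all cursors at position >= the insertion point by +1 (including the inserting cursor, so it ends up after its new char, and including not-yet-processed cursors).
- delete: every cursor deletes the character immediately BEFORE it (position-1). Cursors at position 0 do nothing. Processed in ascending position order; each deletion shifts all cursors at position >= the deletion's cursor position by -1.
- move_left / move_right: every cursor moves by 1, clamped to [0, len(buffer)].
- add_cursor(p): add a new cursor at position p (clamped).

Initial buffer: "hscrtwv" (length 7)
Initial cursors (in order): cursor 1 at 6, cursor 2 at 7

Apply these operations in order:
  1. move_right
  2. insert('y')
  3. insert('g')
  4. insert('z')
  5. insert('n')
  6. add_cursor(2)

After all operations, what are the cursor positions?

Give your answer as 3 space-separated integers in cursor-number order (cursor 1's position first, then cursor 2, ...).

Answer: 15 15 2

Derivation:
After op 1 (move_right): buffer="hscrtwv" (len 7), cursors c1@7 c2@7, authorship .......
After op 2 (insert('y')): buffer="hscrtwvyy" (len 9), cursors c1@9 c2@9, authorship .......12
After op 3 (insert('g')): buffer="hscrtwvyygg" (len 11), cursors c1@11 c2@11, authorship .......1212
After op 4 (insert('z')): buffer="hscrtwvyyggzz" (len 13), cursors c1@13 c2@13, authorship .......121212
After op 5 (insert('n')): buffer="hscrtwvyyggzznn" (len 15), cursors c1@15 c2@15, authorship .......12121212
After op 6 (add_cursor(2)): buffer="hscrtwvyyggzznn" (len 15), cursors c3@2 c1@15 c2@15, authorship .......12121212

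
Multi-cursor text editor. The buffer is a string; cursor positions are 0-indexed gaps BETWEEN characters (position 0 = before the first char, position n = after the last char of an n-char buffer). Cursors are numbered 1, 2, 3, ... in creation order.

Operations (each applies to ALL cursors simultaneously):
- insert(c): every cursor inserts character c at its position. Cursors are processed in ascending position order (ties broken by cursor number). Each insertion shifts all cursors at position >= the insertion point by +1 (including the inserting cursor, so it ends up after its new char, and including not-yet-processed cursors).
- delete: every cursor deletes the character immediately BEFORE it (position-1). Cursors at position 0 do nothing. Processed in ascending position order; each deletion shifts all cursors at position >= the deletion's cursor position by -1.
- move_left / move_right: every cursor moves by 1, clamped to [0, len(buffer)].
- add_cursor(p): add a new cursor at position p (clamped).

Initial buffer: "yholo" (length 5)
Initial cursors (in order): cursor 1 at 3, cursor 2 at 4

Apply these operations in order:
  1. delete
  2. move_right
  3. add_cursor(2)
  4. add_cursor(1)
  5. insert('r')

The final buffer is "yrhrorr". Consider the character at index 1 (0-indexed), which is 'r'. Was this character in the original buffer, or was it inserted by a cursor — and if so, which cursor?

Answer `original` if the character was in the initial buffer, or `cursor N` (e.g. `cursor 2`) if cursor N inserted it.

After op 1 (delete): buffer="yho" (len 3), cursors c1@2 c2@2, authorship ...
After op 2 (move_right): buffer="yho" (len 3), cursors c1@3 c2@3, authorship ...
After op 3 (add_cursor(2)): buffer="yho" (len 3), cursors c3@2 c1@3 c2@3, authorship ...
After op 4 (add_cursor(1)): buffer="yho" (len 3), cursors c4@1 c3@2 c1@3 c2@3, authorship ...
After op 5 (insert('r')): buffer="yrhrorr" (len 7), cursors c4@2 c3@4 c1@7 c2@7, authorship .4.3.12
Authorship (.=original, N=cursor N): . 4 . 3 . 1 2
Index 1: author = 4

Answer: cursor 4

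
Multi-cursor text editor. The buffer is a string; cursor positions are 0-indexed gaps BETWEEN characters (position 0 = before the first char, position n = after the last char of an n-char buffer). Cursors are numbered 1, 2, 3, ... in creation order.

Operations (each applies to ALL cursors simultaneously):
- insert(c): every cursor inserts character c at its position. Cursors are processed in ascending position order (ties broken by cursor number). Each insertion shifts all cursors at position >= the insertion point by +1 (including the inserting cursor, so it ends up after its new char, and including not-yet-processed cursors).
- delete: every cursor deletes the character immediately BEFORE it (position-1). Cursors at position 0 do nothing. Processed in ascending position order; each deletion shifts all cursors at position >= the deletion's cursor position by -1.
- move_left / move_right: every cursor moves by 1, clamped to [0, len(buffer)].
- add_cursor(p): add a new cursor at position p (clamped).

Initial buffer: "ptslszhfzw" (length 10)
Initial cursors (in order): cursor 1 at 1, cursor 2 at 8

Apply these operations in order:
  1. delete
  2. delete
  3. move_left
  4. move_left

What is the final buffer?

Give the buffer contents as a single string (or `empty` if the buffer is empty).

After op 1 (delete): buffer="tslszhzw" (len 8), cursors c1@0 c2@6, authorship ........
After op 2 (delete): buffer="tslszzw" (len 7), cursors c1@0 c2@5, authorship .......
After op 3 (move_left): buffer="tslszzw" (len 7), cursors c1@0 c2@4, authorship .......
After op 4 (move_left): buffer="tslszzw" (len 7), cursors c1@0 c2@3, authorship .......

Answer: tslszzw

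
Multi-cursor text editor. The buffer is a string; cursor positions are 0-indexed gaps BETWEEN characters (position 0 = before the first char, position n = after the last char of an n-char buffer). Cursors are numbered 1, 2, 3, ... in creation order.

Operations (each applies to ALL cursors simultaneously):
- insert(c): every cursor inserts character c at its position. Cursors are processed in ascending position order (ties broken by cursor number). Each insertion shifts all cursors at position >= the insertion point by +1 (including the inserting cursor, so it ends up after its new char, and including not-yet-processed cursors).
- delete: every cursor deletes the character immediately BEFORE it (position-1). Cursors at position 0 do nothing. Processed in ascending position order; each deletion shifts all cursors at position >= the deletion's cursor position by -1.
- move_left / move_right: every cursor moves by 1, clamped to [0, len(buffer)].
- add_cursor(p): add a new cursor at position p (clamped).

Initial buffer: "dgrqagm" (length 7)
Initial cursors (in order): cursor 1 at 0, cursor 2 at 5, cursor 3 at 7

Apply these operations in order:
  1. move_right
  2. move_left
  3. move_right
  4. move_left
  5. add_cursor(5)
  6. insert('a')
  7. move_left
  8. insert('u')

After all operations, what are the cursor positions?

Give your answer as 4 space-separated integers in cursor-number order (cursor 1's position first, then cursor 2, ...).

Answer: 1 10 13 10

Derivation:
After op 1 (move_right): buffer="dgrqagm" (len 7), cursors c1@1 c2@6 c3@7, authorship .......
After op 2 (move_left): buffer="dgrqagm" (len 7), cursors c1@0 c2@5 c3@6, authorship .......
After op 3 (move_right): buffer="dgrqagm" (len 7), cursors c1@1 c2@6 c3@7, authorship .......
After op 4 (move_left): buffer="dgrqagm" (len 7), cursors c1@0 c2@5 c3@6, authorship .......
After op 5 (add_cursor(5)): buffer="dgrqagm" (len 7), cursors c1@0 c2@5 c4@5 c3@6, authorship .......
After op 6 (insert('a')): buffer="adgrqaaagam" (len 11), cursors c1@1 c2@8 c4@8 c3@10, authorship 1.....24.3.
After op 7 (move_left): buffer="adgrqaaagam" (len 11), cursors c1@0 c2@7 c4@7 c3@9, authorship 1.....24.3.
After op 8 (insert('u')): buffer="uadgrqaauuaguam" (len 15), cursors c1@1 c2@10 c4@10 c3@13, authorship 11.....2244.33.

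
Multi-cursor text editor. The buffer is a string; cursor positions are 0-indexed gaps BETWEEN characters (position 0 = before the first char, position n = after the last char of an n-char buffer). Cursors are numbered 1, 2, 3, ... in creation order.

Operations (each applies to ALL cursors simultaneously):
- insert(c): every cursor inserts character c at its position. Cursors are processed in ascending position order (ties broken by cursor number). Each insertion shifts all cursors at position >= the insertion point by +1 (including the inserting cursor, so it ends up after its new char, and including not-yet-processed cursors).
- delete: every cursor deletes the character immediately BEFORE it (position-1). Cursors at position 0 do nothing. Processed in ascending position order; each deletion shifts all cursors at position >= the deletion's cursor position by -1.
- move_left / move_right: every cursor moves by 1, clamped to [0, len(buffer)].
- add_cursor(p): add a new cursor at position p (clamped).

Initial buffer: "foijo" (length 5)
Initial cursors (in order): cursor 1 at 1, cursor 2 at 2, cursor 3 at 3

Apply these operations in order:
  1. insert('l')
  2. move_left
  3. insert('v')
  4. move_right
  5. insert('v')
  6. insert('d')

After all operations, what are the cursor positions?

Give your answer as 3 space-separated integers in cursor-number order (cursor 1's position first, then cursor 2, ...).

After op 1 (insert('l')): buffer="floliljo" (len 8), cursors c1@2 c2@4 c3@6, authorship .1.2.3..
After op 2 (move_left): buffer="floliljo" (len 8), cursors c1@1 c2@3 c3@5, authorship .1.2.3..
After op 3 (insert('v')): buffer="fvlovlivljo" (len 11), cursors c1@2 c2@5 c3@8, authorship .11.22.33..
After op 4 (move_right): buffer="fvlovlivljo" (len 11), cursors c1@3 c2@6 c3@9, authorship .11.22.33..
After op 5 (insert('v')): buffer="fvlvovlvivlvjo" (len 14), cursors c1@4 c2@8 c3@12, authorship .111.222.333..
After op 6 (insert('d')): buffer="fvlvdovlvdivlvdjo" (len 17), cursors c1@5 c2@10 c3@15, authorship .1111.2222.3333..

Answer: 5 10 15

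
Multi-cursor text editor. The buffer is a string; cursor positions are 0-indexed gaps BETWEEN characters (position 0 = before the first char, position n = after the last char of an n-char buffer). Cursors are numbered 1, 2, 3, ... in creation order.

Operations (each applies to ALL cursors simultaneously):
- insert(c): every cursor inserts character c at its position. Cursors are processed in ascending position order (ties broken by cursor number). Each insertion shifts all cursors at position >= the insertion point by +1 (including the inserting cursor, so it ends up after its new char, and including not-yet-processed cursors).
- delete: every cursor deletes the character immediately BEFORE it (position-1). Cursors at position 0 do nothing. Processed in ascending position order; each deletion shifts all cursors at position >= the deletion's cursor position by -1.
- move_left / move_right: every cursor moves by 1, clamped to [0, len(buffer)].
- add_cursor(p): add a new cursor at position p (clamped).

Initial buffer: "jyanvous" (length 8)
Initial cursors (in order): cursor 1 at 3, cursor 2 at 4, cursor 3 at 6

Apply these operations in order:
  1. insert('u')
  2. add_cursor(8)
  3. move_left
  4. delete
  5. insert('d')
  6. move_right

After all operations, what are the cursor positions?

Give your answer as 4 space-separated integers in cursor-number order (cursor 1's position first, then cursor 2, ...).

After op 1 (insert('u')): buffer="jyaunuvouus" (len 11), cursors c1@4 c2@6 c3@9, authorship ...1.2..3..
After op 2 (add_cursor(8)): buffer="jyaunuvouus" (len 11), cursors c1@4 c2@6 c4@8 c3@9, authorship ...1.2..3..
After op 3 (move_left): buffer="jyaunuvouus" (len 11), cursors c1@3 c2@5 c4@7 c3@8, authorship ...1.2..3..
After op 4 (delete): buffer="jyuuuus" (len 7), cursors c1@2 c2@3 c3@4 c4@4, authorship ..123..
After op 5 (insert('d')): buffer="jydududduus" (len 11), cursors c1@3 c2@5 c3@8 c4@8, authorship ..1122343..
After op 6 (move_right): buffer="jydududduus" (len 11), cursors c1@4 c2@6 c3@9 c4@9, authorship ..1122343..

Answer: 4 6 9 9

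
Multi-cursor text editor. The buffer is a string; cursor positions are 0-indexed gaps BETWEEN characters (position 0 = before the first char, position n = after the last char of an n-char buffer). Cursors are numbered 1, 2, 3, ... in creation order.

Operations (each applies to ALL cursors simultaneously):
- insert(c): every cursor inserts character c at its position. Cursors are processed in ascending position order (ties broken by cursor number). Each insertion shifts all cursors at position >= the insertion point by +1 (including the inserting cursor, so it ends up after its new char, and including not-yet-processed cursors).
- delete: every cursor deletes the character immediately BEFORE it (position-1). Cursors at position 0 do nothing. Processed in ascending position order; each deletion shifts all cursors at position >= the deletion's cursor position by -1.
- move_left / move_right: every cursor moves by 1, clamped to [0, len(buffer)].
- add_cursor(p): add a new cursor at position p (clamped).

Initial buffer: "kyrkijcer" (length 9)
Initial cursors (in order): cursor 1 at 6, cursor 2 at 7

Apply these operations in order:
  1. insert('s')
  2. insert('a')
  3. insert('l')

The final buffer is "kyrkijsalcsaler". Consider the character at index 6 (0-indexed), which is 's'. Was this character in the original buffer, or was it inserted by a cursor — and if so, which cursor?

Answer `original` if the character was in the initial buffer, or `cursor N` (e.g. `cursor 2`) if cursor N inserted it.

After op 1 (insert('s')): buffer="kyrkijscser" (len 11), cursors c1@7 c2@9, authorship ......1.2..
After op 2 (insert('a')): buffer="kyrkijsacsaer" (len 13), cursors c1@8 c2@11, authorship ......11.22..
After op 3 (insert('l')): buffer="kyrkijsalcsaler" (len 15), cursors c1@9 c2@13, authorship ......111.222..
Authorship (.=original, N=cursor N): . . . . . . 1 1 1 . 2 2 2 . .
Index 6: author = 1

Answer: cursor 1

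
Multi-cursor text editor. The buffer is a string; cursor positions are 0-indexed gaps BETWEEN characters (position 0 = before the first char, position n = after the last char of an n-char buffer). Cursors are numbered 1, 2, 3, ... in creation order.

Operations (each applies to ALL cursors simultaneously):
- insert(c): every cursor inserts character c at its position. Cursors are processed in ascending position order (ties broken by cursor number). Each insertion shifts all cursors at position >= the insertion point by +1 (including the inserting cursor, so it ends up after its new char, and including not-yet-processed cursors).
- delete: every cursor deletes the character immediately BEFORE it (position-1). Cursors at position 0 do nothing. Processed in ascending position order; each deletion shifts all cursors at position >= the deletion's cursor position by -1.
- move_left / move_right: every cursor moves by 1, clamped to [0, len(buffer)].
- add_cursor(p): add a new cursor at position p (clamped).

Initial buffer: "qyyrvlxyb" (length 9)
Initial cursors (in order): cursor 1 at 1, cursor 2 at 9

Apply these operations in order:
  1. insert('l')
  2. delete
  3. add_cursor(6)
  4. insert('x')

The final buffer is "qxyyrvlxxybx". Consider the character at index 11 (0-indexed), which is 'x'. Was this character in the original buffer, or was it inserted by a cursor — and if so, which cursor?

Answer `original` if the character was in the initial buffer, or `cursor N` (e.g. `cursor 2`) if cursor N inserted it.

After op 1 (insert('l')): buffer="qlyyrvlxybl" (len 11), cursors c1@2 c2@11, authorship .1........2
After op 2 (delete): buffer="qyyrvlxyb" (len 9), cursors c1@1 c2@9, authorship .........
After op 3 (add_cursor(6)): buffer="qyyrvlxyb" (len 9), cursors c1@1 c3@6 c2@9, authorship .........
After op 4 (insert('x')): buffer="qxyyrvlxxybx" (len 12), cursors c1@2 c3@8 c2@12, authorship .1.....3...2
Authorship (.=original, N=cursor N): . 1 . . . . . 3 . . . 2
Index 11: author = 2

Answer: cursor 2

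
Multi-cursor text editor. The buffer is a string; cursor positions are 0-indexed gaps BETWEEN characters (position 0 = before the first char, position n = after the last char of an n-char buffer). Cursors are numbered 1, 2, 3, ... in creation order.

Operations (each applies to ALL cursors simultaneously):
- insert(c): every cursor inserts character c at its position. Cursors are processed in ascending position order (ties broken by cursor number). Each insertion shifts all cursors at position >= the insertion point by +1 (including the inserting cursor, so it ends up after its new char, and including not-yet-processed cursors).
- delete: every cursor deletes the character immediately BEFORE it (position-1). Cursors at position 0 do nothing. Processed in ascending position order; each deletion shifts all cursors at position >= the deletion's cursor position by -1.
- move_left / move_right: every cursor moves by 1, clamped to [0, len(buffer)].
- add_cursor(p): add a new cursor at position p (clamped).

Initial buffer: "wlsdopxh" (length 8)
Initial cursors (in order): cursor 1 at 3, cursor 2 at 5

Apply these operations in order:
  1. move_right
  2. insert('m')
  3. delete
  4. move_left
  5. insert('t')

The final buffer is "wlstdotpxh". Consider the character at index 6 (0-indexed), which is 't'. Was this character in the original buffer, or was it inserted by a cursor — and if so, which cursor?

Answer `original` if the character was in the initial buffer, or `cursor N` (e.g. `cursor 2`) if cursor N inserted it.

After op 1 (move_right): buffer="wlsdopxh" (len 8), cursors c1@4 c2@6, authorship ........
After op 2 (insert('m')): buffer="wlsdmopmxh" (len 10), cursors c1@5 c2@8, authorship ....1..2..
After op 3 (delete): buffer="wlsdopxh" (len 8), cursors c1@4 c2@6, authorship ........
After op 4 (move_left): buffer="wlsdopxh" (len 8), cursors c1@3 c2@5, authorship ........
After op 5 (insert('t')): buffer="wlstdotpxh" (len 10), cursors c1@4 c2@7, authorship ...1..2...
Authorship (.=original, N=cursor N): . . . 1 . . 2 . . .
Index 6: author = 2

Answer: cursor 2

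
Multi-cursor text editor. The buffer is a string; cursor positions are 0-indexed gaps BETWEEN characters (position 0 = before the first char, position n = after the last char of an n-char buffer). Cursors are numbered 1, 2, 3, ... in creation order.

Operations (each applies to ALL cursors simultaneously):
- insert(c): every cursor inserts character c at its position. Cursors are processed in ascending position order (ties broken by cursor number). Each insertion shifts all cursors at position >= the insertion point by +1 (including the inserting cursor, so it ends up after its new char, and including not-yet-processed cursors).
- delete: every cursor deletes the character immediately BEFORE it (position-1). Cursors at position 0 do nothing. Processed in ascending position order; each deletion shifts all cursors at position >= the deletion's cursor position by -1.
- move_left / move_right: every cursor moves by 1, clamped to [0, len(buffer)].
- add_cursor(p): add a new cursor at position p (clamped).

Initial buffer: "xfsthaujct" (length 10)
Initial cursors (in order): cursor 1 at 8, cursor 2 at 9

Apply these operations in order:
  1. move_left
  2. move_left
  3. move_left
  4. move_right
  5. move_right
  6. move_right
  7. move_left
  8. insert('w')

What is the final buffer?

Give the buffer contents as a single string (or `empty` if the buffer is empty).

After op 1 (move_left): buffer="xfsthaujct" (len 10), cursors c1@7 c2@8, authorship ..........
After op 2 (move_left): buffer="xfsthaujct" (len 10), cursors c1@6 c2@7, authorship ..........
After op 3 (move_left): buffer="xfsthaujct" (len 10), cursors c1@5 c2@6, authorship ..........
After op 4 (move_right): buffer="xfsthaujct" (len 10), cursors c1@6 c2@7, authorship ..........
After op 5 (move_right): buffer="xfsthaujct" (len 10), cursors c1@7 c2@8, authorship ..........
After op 6 (move_right): buffer="xfsthaujct" (len 10), cursors c1@8 c2@9, authorship ..........
After op 7 (move_left): buffer="xfsthaujct" (len 10), cursors c1@7 c2@8, authorship ..........
After op 8 (insert('w')): buffer="xfsthauwjwct" (len 12), cursors c1@8 c2@10, authorship .......1.2..

Answer: xfsthauwjwct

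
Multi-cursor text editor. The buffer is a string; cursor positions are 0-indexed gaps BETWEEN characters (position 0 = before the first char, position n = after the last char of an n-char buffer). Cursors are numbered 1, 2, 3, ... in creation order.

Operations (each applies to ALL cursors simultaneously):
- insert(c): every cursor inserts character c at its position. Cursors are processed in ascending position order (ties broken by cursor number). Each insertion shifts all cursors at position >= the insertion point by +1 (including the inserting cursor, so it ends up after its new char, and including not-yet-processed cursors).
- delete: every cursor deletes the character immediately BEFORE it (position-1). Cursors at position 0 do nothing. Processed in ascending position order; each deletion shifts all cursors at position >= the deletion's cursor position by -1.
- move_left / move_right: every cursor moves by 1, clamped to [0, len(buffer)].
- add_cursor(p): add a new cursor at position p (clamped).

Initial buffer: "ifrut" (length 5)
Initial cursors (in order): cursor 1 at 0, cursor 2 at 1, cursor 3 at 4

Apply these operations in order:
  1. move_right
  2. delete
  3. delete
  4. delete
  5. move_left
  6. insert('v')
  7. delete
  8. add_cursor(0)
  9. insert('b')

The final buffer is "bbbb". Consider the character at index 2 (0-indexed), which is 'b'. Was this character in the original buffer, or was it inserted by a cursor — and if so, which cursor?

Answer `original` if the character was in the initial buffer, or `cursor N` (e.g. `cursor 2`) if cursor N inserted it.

After op 1 (move_right): buffer="ifrut" (len 5), cursors c1@1 c2@2 c3@5, authorship .....
After op 2 (delete): buffer="ru" (len 2), cursors c1@0 c2@0 c3@2, authorship ..
After op 3 (delete): buffer="r" (len 1), cursors c1@0 c2@0 c3@1, authorship .
After op 4 (delete): buffer="" (len 0), cursors c1@0 c2@0 c3@0, authorship 
After op 5 (move_left): buffer="" (len 0), cursors c1@0 c2@0 c3@0, authorship 
After op 6 (insert('v')): buffer="vvv" (len 3), cursors c1@3 c2@3 c3@3, authorship 123
After op 7 (delete): buffer="" (len 0), cursors c1@0 c2@0 c3@0, authorship 
After op 8 (add_cursor(0)): buffer="" (len 0), cursors c1@0 c2@0 c3@0 c4@0, authorship 
After op 9 (insert('b')): buffer="bbbb" (len 4), cursors c1@4 c2@4 c3@4 c4@4, authorship 1234
Authorship (.=original, N=cursor N): 1 2 3 4
Index 2: author = 3

Answer: cursor 3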